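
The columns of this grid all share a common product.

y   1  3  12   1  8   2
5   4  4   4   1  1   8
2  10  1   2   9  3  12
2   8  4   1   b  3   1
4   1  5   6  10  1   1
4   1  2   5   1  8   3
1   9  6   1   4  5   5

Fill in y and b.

Columns 4 and 6 each multiply to 2880, so every column has product 2880.
Column 1: 5×2×2×4×4×1 = 320, so the missing entry is 2880 ÷ 320 = 9.
Column 5: 1×1×9×10×1×4 = 360, so the missing entry is 2880 ÷ 360 = 8.

y = 9, b = 8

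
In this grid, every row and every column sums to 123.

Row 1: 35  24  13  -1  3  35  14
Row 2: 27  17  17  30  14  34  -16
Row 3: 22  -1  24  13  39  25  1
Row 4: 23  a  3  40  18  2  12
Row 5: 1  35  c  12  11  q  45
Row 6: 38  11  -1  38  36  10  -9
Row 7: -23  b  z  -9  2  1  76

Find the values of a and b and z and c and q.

Row 4 has 23 + 3 + 40 + 18 + 2 + 12 = 98; the blank must be 123 − 98 = 25.
Column 2 has 24 + 17 − 1 + 25 + 35 + 11 = 111; the blank must be 123 − 111 = 12.
Row 7 has -23 + 12 − 9 + 2 + 1 + 76 = 59; the blank must be 123 − 59 = 64.
Column 3 has 13 + 17 + 24 + 3 − 1 + 64 = 120; the blank must be 123 − 120 = 3.
Row 5 has 1 + 35 + 3 + 12 + 11 + 45 = 107; the blank must be 123 − 107 = 16.

a = 25, b = 12, z = 64, c = 3, q = 16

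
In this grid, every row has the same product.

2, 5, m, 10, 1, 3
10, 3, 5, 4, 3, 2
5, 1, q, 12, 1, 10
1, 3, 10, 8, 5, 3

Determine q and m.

q = 6, m = 12

Rows 2 and 4 each multiply to 3600, so every row has product 3600.
Row 3: 5×1×12×1×10 = 600, so the missing entry is 3600 ÷ 600 = 6.
Row 1: 2×5×10×1×3 = 300, so the missing entry is 3600 ÷ 300 = 12.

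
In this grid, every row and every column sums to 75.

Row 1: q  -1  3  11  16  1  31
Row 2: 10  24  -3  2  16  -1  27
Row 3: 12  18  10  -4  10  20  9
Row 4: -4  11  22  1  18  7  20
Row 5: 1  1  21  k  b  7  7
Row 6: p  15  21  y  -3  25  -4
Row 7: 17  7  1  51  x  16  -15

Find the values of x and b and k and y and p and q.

x = -2, b = 20, k = 18, y = -4, p = 25, q = 14

The known cells in row 1 total 61, leaving 75 − 61 = 14 for the blank.
The known cells in row 7 total 77, leaving 75 − 77 = -2 for the blank.
The known cells in column 5 total 55, leaving 75 − 55 = 20 for the blank.
The known cells in row 5 total 57, leaving 75 − 57 = 18 for the blank.
The known cells in column 1 total 50, leaving 75 − 50 = 25 for the blank.
The known cells in row 6 total 79, leaving 75 − 79 = -4 for the blank.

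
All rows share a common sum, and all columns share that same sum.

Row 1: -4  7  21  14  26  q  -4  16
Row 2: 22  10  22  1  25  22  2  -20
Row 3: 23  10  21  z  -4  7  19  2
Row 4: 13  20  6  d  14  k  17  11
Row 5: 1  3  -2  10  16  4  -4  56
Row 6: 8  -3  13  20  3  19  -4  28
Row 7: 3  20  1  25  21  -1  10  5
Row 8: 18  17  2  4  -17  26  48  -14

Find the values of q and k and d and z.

Rows 2 and 5 both sum to 84, so that's the common total.
Row 3: 23 + 10 + 21 − 4 + 7 + 19 + 2 = 78, so its missing entry is 84 − 78 = 6.
Column 4: 14 + 1 + 6 + 10 + 20 + 25 + 4 = 80, so its missing entry is 84 − 80 = 4.
Row 4: 13 + 20 + 6 + 4 + 14 + 17 + 11 = 85, so its missing entry is 84 − 85 = -1.
Row 1: -4 + 7 + 21 + 14 + 26 − 4 + 16 = 76, so its missing entry is 84 − 76 = 8.

q = 8, k = -1, d = 4, z = 6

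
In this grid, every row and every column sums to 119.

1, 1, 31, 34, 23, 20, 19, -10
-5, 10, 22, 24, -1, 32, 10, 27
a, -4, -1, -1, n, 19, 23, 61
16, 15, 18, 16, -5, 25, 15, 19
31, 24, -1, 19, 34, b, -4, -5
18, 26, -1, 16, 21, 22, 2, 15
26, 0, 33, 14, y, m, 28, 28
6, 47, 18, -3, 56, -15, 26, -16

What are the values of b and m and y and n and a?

The known cells in column 1 total 93, leaving 119 − 93 = 26 for the blank.
The known cells in row 3 total 123, leaving 119 − 123 = -4 for the blank.
The known cells in column 5 total 124, leaving 119 − 124 = -5 for the blank.
The known cells in row 7 total 124, leaving 119 − 124 = -5 for the blank.
The known cells in row 5 total 98, leaving 119 − 98 = 21 for the blank.

b = 21, m = -5, y = -5, n = -4, a = 26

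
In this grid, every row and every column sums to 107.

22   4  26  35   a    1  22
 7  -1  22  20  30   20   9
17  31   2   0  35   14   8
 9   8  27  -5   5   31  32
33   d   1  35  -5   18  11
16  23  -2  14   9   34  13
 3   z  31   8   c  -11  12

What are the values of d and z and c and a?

d = 14, z = 28, c = 36, a = -3

Row 5 has 33 + 1 + 35 − 5 + 18 + 11 = 93; the blank must be 107 − 93 = 14.
Column 2 has 4 − 1 + 31 + 8 + 14 + 23 = 79; the blank must be 107 − 79 = 28.
Row 7 has 3 + 28 + 31 + 8 − 11 + 12 = 71; the blank must be 107 − 71 = 36.
Row 1 has 22 + 4 + 26 + 35 + 1 + 22 = 110; the blank must be 107 − 110 = -3.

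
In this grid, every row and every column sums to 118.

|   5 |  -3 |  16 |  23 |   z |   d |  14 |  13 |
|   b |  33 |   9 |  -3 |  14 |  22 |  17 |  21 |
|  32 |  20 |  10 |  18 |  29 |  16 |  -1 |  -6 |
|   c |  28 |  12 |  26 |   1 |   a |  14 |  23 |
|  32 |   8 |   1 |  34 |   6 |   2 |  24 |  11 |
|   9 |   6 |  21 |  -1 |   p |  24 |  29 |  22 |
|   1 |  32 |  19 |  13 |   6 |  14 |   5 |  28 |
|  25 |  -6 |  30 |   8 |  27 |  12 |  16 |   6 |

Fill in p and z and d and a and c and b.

p = 8, z = 27, d = 23, a = 5, c = 9, b = 5

Row 6: 9 + 6 + 21 − 1 + 24 + 29 + 22 = 110, so its missing entry is 118 − 110 = 8.
Column 5: 14 + 29 + 1 + 6 + 8 + 6 + 27 = 91, so its missing entry is 118 − 91 = 27.
Row 1: 5 − 3 + 16 + 23 + 27 + 14 + 13 = 95, so its missing entry is 118 − 95 = 23.
Row 2: 33 + 9 − 3 + 14 + 22 + 17 + 21 = 113, so its missing entry is 118 − 113 = 5.
Column 1: 5 + 5 + 32 + 32 + 9 + 1 + 25 = 109, so its missing entry is 118 − 109 = 9.
Row 4: 9 + 28 + 12 + 26 + 1 + 14 + 23 = 113, so its missing entry is 118 − 113 = 5.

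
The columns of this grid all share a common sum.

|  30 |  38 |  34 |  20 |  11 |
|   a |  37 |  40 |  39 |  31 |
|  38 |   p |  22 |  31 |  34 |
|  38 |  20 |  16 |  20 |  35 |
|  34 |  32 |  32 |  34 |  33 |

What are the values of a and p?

a = 4, p = 17

Columns 3 and 4 both add up to 144, so every column sums to 144.
Column 1: 30 + 38 + 38 + 34 = 140, so the missing entry is 144 − 140 = 4.
Column 2: 38 + 37 + 20 + 32 = 127, so the missing entry is 144 − 127 = 17.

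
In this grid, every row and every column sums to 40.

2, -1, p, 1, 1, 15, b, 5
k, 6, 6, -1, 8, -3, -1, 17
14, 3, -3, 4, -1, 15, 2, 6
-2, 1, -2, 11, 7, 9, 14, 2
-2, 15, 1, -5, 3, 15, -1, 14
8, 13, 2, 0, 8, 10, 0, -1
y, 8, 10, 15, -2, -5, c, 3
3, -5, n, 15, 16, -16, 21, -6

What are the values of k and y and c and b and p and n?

The known cells in row 8 total 28, leaving 40 − 28 = 12 for the blank.
The known cells in column 3 total 26, leaving 40 − 26 = 14 for the blank.
The known cells in row 1 total 37, leaving 40 − 37 = 3 for the blank.
The known cells in column 7 total 38, leaving 40 − 38 = 2 for the blank.
The known cells in row 7 total 31, leaving 40 − 31 = 9 for the blank.
The known cells in row 2 total 32, leaving 40 − 32 = 8 for the blank.

k = 8, y = 9, c = 2, b = 3, p = 14, n = 12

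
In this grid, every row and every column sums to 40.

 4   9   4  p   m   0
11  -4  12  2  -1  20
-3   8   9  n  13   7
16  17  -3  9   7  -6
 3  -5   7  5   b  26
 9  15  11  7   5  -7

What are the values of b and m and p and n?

b = 4, m = 12, p = 11, n = 6

The known cells in row 5 total 36, leaving 40 − 36 = 4 for the blank.
The known cells in row 3 total 34, leaving 40 − 34 = 6 for the blank.
The known cells in column 4 total 29, leaving 40 − 29 = 11 for the blank.
The known cells in row 1 total 28, leaving 40 − 28 = 12 for the blank.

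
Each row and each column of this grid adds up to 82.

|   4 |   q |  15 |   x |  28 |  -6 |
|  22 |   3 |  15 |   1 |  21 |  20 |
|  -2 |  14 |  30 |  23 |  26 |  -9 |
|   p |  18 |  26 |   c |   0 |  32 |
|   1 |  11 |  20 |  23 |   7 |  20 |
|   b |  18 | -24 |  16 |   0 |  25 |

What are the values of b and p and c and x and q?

Column 2 has 3 + 14 + 18 + 11 + 18 = 64; the blank must be 82 − 64 = 18.
Row 1 has 4 + 18 + 15 + 28 − 6 = 59; the blank must be 82 − 59 = 23.
Column 4 has 23 + 1 + 23 + 23 + 16 = 86; the blank must be 82 − 86 = -4.
Row 4 has 18 + 26 − 4 + 0 + 32 = 72; the blank must be 82 − 72 = 10.
Row 6 has 18 − 24 + 16 + 0 + 25 = 35; the blank must be 82 − 35 = 47.

b = 47, p = 10, c = -4, x = 23, q = 18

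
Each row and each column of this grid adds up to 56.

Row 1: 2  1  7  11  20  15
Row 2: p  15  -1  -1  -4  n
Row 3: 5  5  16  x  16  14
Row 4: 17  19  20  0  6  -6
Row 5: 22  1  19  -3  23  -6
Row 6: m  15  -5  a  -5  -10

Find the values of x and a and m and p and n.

Column 6 has 15 + 14 − 6 − 6 − 10 = 7; the blank must be 56 − 7 = 49.
Row 3 has 5 + 5 + 16 + 16 + 14 = 56; the blank must be 56 − 56 = 0.
Column 4 has 11 − 1 + 0 + 0 − 3 = 7; the blank must be 56 − 7 = 49.
Row 6 has 15 − 5 + 49 − 5 − 10 = 44; the blank must be 56 − 44 = 12.
Row 2 has 15 − 1 − 1 − 4 + 49 = 58; the blank must be 56 − 58 = -2.

x = 0, a = 49, m = 12, p = -2, n = 49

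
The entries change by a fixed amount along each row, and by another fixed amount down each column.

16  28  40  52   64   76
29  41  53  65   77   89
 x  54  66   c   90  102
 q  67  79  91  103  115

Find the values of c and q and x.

c = 78, q = 55, x = 42

Along each row the entries change by 12 per step; down each column they change by 13.
Row 3: from 54 at column 2, stepping by 12 to column 4 gives 78.
Row 4: from 67 at column 2, stepping by 12 to column 1 gives 55.
Row 3: from 54 at column 2, stepping by 12 to column 1 gives 42.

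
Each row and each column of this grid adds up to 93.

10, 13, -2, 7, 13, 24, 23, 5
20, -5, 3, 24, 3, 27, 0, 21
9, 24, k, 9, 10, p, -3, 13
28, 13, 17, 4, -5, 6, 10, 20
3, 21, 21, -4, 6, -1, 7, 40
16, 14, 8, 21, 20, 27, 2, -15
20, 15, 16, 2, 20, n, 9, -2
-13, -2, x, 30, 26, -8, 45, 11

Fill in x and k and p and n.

Row 7 has 20 + 15 + 16 + 2 + 20 + 9 − 2 = 80; the blank must be 93 − 80 = 13.
Column 6 has 24 + 27 + 6 − 1 + 27 + 13 − 8 = 88; the blank must be 93 − 88 = 5.
Row 8 has -13 − 2 + 30 + 26 − 8 + 45 + 11 = 89; the blank must be 93 − 89 = 4.
Row 3 has 9 + 24 + 9 + 10 + 5 − 3 + 13 = 67; the blank must be 93 − 67 = 26.

x = 4, k = 26, p = 5, n = 13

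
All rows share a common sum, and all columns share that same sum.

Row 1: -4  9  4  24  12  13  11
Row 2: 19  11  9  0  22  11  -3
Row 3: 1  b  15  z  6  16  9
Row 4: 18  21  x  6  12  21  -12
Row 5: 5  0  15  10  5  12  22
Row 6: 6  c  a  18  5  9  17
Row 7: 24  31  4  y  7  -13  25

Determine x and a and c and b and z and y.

x = 3, a = 19, c = -5, b = 2, z = 20, y = -9

Rows 1 and 2 both sum to 69, so that's the common total.
Row 4: 18 + 21 + 6 + 12 + 21 − 12 = 66, so its missing entry is 69 − 66 = 3.
Row 7: 24 + 31 + 4 + 7 − 13 + 25 = 78, so its missing entry is 69 − 78 = -9.
Column 4: 24 + 0 + 6 + 10 + 18 − 9 = 49, so its missing entry is 69 − 49 = 20.
Row 3: 1 + 15 + 20 + 6 + 16 + 9 = 67, so its missing entry is 69 − 67 = 2.
Column 2: 9 + 11 + 2 + 21 + 0 + 31 = 74, so its missing entry is 69 − 74 = -5.
Row 6: 6 − 5 + 18 + 5 + 9 + 17 = 50, so its missing entry is 69 − 50 = 19.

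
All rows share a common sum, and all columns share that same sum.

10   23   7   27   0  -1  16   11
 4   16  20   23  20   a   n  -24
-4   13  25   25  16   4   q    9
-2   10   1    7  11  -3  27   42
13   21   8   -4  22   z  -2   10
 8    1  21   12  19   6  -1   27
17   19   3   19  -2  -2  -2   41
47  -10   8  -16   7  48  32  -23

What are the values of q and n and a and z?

Rows 1 and 4 both sum to 93, so that's the common total.
The known cells in row 5 total 68, leaving 93 − 68 = 25 for the blank.
The known cells in row 3 total 88, leaving 93 − 88 = 5 for the blank.
The known cells in column 7 total 75, leaving 93 − 75 = 18 for the blank.
The known cells in row 2 total 77, leaving 93 − 77 = 16 for the blank.

q = 5, n = 18, a = 16, z = 25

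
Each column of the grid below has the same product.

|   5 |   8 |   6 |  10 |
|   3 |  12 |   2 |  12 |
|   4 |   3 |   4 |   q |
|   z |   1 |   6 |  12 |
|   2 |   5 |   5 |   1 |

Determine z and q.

Columns 2 and 3 each multiply to 1440, so every column has product 1440.
Column 1: 5×3×4×2 = 120, so the missing entry is 1440 ÷ 120 = 12.
Column 4: 10×12×12×1 = 1440, so the missing entry is 1440 ÷ 1440 = 1.

z = 12, q = 1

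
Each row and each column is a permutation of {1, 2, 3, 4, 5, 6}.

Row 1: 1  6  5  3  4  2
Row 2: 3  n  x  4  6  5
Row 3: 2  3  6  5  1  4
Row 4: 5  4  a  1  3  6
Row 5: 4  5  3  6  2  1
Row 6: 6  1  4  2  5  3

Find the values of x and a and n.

x = 1, a = 2, n = 2

For row 2, column 2: column 2 already has {1, 3, 4, 5, 6}; that leaves 2.
At (row 4, col 3): row 4 already has {1, 3, 4, 5, 6}, so the value is 2.
Cell (2,3): row 2 already has {2, 3, 4, 5, 6} → 1.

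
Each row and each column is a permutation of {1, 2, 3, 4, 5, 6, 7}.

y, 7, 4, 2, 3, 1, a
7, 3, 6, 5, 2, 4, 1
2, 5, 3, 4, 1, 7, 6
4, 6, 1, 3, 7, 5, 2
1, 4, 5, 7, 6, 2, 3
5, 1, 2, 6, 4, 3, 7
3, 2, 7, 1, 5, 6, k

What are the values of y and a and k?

y = 6, a = 5, k = 4

At (row 7, col 7): row 7 already has {1, 2, 3, 5, 6, 7}, so the value is 4.
For row 1, column 1: column 1 already has {1, 2, 3, 4, 5, 7}; that leaves 6.
At (row 1, col 7): row 1 already has {1, 2, 3, 4, 6, 7}, so the value is 5.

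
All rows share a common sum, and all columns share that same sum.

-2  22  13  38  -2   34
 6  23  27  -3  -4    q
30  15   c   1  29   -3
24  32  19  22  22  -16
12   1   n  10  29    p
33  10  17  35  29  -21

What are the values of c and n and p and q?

Rows 1 and 4 both sum to 103, so that's the common total.
Row 2 has 6 + 23 + 27 − 3 − 4 = 49; the blank must be 103 − 49 = 54.
Column 6 has 34 + 54 − 3 − 16 − 21 = 48; the blank must be 103 − 48 = 55.
Row 5 has 12 + 1 + 10 + 29 + 55 = 107; the blank must be 103 − 107 = -4.
Row 3 has 30 + 15 + 1 + 29 − 3 = 72; the blank must be 103 − 72 = 31.

c = 31, n = -4, p = 55, q = 54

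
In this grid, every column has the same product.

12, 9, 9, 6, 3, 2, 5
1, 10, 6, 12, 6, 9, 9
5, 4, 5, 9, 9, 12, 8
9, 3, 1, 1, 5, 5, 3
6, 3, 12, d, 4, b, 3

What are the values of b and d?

Columns 3 and 5 each multiply to 3240, so every column has product 3240.
Column 6: 2×9×12×5 = 1080, so the missing entry is 3240 ÷ 1080 = 3.
Column 4: 6×12×9×1 = 648, so the missing entry is 3240 ÷ 648 = 5.

b = 3, d = 5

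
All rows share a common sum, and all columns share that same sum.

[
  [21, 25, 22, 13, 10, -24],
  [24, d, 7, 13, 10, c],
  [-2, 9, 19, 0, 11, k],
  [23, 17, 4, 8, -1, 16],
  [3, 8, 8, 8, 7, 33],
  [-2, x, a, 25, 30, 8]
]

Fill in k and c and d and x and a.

k = 30, c = 4, d = 9, x = -1, a = 7

Rows 1 and 4 both sum to 67, so that's the common total.
Row 3: -2 + 9 + 19 + 0 + 11 = 37, so its missing entry is 67 − 37 = 30.
Column 6: -24 + 30 + 16 + 33 + 8 = 63, so its missing entry is 67 − 63 = 4.
Row 2: 24 + 7 + 13 + 10 + 4 = 58, so its missing entry is 67 − 58 = 9.
Column 2: 25 + 9 + 9 + 17 + 8 = 68, so its missing entry is 67 − 68 = -1.
Row 6: -2 − 1 + 25 + 30 + 8 = 60, so its missing entry is 67 − 60 = 7.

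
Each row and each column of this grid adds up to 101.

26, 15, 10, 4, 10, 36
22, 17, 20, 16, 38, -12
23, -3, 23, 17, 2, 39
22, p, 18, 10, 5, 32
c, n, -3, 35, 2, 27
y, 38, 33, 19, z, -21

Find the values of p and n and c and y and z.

p = 14, n = 20, c = 20, y = -12, z = 44

Row 4: 22 + 18 + 10 + 5 + 32 = 87, so its missing entry is 101 − 87 = 14.
Column 5: 10 + 38 + 2 + 5 + 2 = 57, so its missing entry is 101 − 57 = 44.
Row 6: 38 + 33 + 19 + 44 − 21 = 113, so its missing entry is 101 − 113 = -12.
Column 1: 26 + 22 + 23 + 22 − 12 = 81, so its missing entry is 101 − 81 = 20.
Row 5: 20 − 3 + 35 + 2 + 27 = 81, so its missing entry is 101 − 81 = 20.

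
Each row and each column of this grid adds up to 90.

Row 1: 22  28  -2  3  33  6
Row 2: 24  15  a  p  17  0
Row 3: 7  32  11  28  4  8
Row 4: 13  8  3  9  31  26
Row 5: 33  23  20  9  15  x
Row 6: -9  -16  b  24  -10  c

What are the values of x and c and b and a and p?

x = -10, c = 60, b = 41, a = 17, p = 17

Row 5: 33 + 23 + 20 + 9 + 15 = 100, so its missing entry is 90 − 100 = -10.
Column 6: 6 + 0 + 8 + 26 − 10 = 30, so its missing entry is 90 − 30 = 60.
Column 4: 3 + 28 + 9 + 9 + 24 = 73, so its missing entry is 90 − 73 = 17.
Row 2: 24 + 15 + 17 + 17 + 0 = 73, so its missing entry is 90 − 73 = 17.
Row 6: -9 − 16 + 24 − 10 + 60 = 49, so its missing entry is 90 − 49 = 41.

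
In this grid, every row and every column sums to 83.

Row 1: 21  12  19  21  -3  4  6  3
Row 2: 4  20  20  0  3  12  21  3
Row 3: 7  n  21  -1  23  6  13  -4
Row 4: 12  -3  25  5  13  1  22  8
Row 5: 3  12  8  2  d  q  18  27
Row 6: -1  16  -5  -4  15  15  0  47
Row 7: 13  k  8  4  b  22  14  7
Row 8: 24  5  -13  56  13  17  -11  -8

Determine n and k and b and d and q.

n = 18, k = 3, b = 12, d = 7, q = 6

Row 3: 7 + 21 − 1 + 23 + 6 + 13 − 4 = 65, so its missing entry is 83 − 65 = 18.
Column 2: 12 + 20 + 18 − 3 + 12 + 16 + 5 = 80, so its missing entry is 83 − 80 = 3.
Row 7: 13 + 3 + 8 + 4 + 22 + 14 + 7 = 71, so its missing entry is 83 − 71 = 12.
Column 5: -3 + 3 + 23 + 13 + 15 + 12 + 13 = 76, so its missing entry is 83 − 76 = 7.
Row 5: 3 + 12 + 8 + 2 + 7 + 18 + 27 = 77, so its missing entry is 83 − 77 = 6.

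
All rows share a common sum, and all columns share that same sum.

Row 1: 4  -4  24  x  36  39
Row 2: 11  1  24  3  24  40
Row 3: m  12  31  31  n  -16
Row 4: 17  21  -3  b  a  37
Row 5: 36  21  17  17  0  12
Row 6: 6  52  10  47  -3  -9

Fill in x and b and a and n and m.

x = 4, b = 1, a = 30, n = 16, m = 29

Rows 2 and 5 both sum to 103, so that's the common total.
Row 1 has 4 − 4 + 24 + 36 + 39 = 99; the blank must be 103 − 99 = 4.
Column 1 has 4 + 11 + 17 + 36 + 6 = 74; the blank must be 103 − 74 = 29.
Row 3 has 29 + 12 + 31 + 31 − 16 = 87; the blank must be 103 − 87 = 16.
Column 5 has 36 + 24 + 16 + 0 − 3 = 73; the blank must be 103 − 73 = 30.
Row 4 has 17 + 21 − 3 + 30 + 37 = 102; the blank must be 103 − 102 = 1.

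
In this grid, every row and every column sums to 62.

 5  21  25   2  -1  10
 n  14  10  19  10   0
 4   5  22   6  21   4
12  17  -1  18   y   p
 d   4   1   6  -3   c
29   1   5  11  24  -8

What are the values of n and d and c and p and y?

n = 9, d = 3, c = 51, p = 5, y = 11

Column 5: -1 + 10 + 21 − 3 + 24 = 51, so its missing entry is 62 − 51 = 11.
Row 2: 14 + 10 + 19 + 10 + 0 = 53, so its missing entry is 62 − 53 = 9.
Column 1: 5 + 9 + 4 + 12 + 29 = 59, so its missing entry is 62 − 59 = 3.
Row 5: 3 + 4 + 1 + 6 − 3 = 11, so its missing entry is 62 − 11 = 51.
Row 4: 12 + 17 − 1 + 18 + 11 = 57, so its missing entry is 62 − 57 = 5.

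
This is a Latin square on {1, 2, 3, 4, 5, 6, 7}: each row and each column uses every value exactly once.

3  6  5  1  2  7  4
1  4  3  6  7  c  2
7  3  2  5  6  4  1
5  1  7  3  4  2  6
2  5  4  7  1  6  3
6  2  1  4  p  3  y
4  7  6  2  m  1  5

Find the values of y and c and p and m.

y = 7, c = 5, p = 5, m = 3

At (row 6, col 7): column 7 already has {1, 2, 3, 4, 5, 6}, so the value is 7.
At (row 6, col 5): row 6 already has {1, 2, 3, 4, 6, 7}, so the value is 5.
For row 7, column 5: row 7 already has {1, 2, 4, 5, 6, 7}; that leaves 3.
For row 2, column 6: row 2 already has {1, 2, 3, 4, 6, 7}; that leaves 5.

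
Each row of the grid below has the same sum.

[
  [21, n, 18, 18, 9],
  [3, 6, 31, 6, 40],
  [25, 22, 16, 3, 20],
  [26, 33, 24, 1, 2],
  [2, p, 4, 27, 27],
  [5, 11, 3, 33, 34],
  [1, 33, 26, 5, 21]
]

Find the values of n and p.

Row 2 sums to 86 and so does row 6; that's the common total.
In row 1 the known cells total 66, leaving 86 − 66 = 20.
In row 5 the known cells total 60, leaving 86 − 60 = 26.

n = 20, p = 26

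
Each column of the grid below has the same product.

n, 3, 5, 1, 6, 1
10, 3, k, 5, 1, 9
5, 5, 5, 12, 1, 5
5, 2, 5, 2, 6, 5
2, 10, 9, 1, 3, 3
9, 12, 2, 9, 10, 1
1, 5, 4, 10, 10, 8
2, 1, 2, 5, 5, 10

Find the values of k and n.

k = 3, n = 6

Columns 4 and 5 each multiply to 54000, so every column has product 54000.
Column 3: 5×5×5×9×2×4×2 = 18000, so the missing entry is 54000 ÷ 18000 = 3.
Column 1: 10×5×5×2×9×1×2 = 9000, so the missing entry is 54000 ÷ 9000 = 6.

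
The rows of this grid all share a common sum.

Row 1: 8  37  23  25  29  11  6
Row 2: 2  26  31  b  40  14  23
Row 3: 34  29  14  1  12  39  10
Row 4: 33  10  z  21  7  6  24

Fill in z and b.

The complete rows each total 139.
Row 4 is missing 139 − 101 = 38 (since 33 + 10 + 21 + 7 + 6 + 24 = 101).
Row 2 is missing 139 − 136 = 3 (since 2 + 26 + 31 + 40 + 14 + 23 = 136).

z = 38, b = 3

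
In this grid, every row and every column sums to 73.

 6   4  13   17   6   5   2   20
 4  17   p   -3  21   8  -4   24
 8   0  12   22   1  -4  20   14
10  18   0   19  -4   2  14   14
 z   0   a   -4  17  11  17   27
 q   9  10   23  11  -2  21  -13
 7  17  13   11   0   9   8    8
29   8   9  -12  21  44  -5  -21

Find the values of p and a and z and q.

p = 6, a = 10, z = -5, q = 14

Row 2: 4 + 17 − 3 + 21 + 8 − 4 + 24 = 67, so its missing entry is 73 − 67 = 6.
Row 6: 9 + 10 + 23 + 11 − 2 + 21 − 13 = 59, so its missing entry is 73 − 59 = 14.
Column 1: 6 + 4 + 8 + 10 + 14 + 7 + 29 = 78, so its missing entry is 73 − 78 = -5.
Row 5: -5 + 0 − 4 + 17 + 11 + 17 + 27 = 63, so its missing entry is 73 − 63 = 10.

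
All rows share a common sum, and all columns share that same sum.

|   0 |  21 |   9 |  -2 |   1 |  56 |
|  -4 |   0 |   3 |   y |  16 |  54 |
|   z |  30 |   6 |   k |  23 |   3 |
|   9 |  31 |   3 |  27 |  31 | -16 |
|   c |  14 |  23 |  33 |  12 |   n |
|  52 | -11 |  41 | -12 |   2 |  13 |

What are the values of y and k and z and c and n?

y = 16, k = 23, z = 0, c = 28, n = -25

Rows 1 and 4 both sum to 85, so that's the common total.
Column 6: 56 + 54 + 3 − 16 + 13 = 110, so its missing entry is 85 − 110 = -25.
Row 5: 14 + 23 + 33 + 12 − 25 = 57, so its missing entry is 85 − 57 = 28.
Column 1: 0 − 4 + 9 + 28 + 52 = 85, so its missing entry is 85 − 85 = 0.
Row 3: 0 + 30 + 6 + 23 + 3 = 62, so its missing entry is 85 − 62 = 23.
Row 2: -4 + 0 + 3 + 16 + 54 = 69, so its missing entry is 85 − 69 = 16.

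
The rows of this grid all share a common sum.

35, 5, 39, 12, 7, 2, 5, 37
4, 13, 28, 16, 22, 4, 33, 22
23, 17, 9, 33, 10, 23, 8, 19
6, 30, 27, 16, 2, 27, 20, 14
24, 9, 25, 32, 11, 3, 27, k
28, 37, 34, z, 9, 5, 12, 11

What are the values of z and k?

Row 1 sums to 142 and so does row 4; that's the common total.
In row 6 the known cells total 136, leaving 142 − 136 = 6.
In row 5 the known cells total 131, leaving 142 − 131 = 11.

z = 6, k = 11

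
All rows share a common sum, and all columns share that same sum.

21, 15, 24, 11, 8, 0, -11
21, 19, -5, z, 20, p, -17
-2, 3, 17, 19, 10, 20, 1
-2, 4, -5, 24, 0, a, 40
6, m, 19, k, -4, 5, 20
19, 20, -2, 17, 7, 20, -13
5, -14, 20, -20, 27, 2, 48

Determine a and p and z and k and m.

Rows 1 and 3 both sum to 68, so that's the common total.
Column 2 has 15 + 19 + 3 + 4 + 20 − 14 = 47; the blank must be 68 − 47 = 21.
Row 5 has 6 + 21 + 19 − 4 + 5 + 20 = 67; the blank must be 68 − 67 = 1.
Column 4 has 11 + 19 + 24 + 1 + 17 − 20 = 52; the blank must be 68 − 52 = 16.
Row 2 has 21 + 19 − 5 + 16 + 20 − 17 = 54; the blank must be 68 − 54 = 14.
Row 4 has -2 + 4 − 5 + 24 + 0 + 40 = 61; the blank must be 68 − 61 = 7.

a = 7, p = 14, z = 16, k = 1, m = 21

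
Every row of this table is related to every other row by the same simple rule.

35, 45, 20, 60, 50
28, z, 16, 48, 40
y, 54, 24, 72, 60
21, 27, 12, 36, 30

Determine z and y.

z = 36, y = 42

Each row is a constant multiple of every other row — this is a multiplication table with the headers hidden.
Row 2 is 16/20 = 4/5 times row 1, so its entry in column 2 is 45 × 4/5 = 36.
Row 3 is 24/20 = 6/5 times row 1, so its entry in column 1 is 35 × 6/5 = 42.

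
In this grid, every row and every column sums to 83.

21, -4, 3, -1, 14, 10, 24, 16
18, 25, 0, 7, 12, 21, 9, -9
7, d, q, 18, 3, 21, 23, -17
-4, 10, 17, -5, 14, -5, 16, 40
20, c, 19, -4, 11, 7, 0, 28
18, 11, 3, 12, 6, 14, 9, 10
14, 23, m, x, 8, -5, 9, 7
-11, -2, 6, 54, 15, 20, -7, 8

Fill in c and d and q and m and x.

The known cells in column 4 total 81, leaving 83 − 81 = 2 for the blank.
The known cells in row 7 total 58, leaving 83 − 58 = 25 for the blank.
The known cells in column 3 total 73, leaving 83 − 73 = 10 for the blank.
The known cells in row 3 total 65, leaving 83 − 65 = 18 for the blank.
The known cells in row 5 total 81, leaving 83 − 81 = 2 for the blank.

c = 2, d = 18, q = 10, m = 25, x = 2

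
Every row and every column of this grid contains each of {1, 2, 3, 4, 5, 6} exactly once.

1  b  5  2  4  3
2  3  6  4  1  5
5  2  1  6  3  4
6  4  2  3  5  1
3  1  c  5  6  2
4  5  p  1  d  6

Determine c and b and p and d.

c = 4, b = 6, p = 3, d = 2

At (row 1, col 2): row 1 already has {1, 2, 3, 4, 5}, so the value is 6.
For row 6, column 5: column 5 already has {1, 3, 4, 5, 6}; that leaves 2.
Cell (5,3): row 5 already has {1, 2, 3, 5, 6} → 4.
For row 6, column 3: row 6 already has {1, 2, 4, 5, 6}; that leaves 3.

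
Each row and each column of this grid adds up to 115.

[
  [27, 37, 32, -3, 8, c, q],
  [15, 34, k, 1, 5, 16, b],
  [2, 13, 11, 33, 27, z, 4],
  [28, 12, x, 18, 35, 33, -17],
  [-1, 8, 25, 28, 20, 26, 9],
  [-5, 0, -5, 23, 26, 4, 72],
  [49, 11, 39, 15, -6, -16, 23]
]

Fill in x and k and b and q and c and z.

x = 6, k = 7, b = 37, q = -13, c = 27, z = 25

Row 4 has 28 + 12 + 18 + 35 + 33 − 17 = 109; the blank must be 115 − 109 = 6.
Column 3 has 32 + 11 + 6 + 25 − 5 + 39 = 108; the blank must be 115 − 108 = 7.
Row 2 has 15 + 34 + 7 + 1 + 5 + 16 = 78; the blank must be 115 − 78 = 37.
Column 7 has 37 + 4 − 17 + 9 + 72 + 23 = 128; the blank must be 115 − 128 = -13.
Row 1 has 27 + 37 + 32 − 3 + 8 − 13 = 88; the blank must be 115 − 88 = 27.
Row 3 has 2 + 13 + 11 + 33 + 27 + 4 = 90; the blank must be 115 − 90 = 25.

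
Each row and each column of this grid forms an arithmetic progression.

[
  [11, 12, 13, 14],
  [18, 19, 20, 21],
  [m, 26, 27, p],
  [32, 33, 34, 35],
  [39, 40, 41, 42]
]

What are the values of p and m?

p = 28, m = 25

Along each row the entries change by 1 per step; down each column they change by 7.
Row 3: from 26 at column 2, stepping by 1 to column 4 gives 28.
Row 3: from 26 at column 2, stepping by 1 to column 1 gives 25.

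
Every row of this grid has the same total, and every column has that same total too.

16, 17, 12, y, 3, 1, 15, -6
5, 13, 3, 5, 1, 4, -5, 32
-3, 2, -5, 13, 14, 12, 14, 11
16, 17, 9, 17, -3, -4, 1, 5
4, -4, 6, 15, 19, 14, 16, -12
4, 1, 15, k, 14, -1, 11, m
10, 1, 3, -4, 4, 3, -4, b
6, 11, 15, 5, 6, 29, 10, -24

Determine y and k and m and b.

Rows 2 and 3 both sum to 58, so that's the common total.
Row 7 has 10 + 1 + 3 − 4 + 4 + 3 − 4 = 13; the blank must be 58 − 13 = 45.
Row 1 has 16 + 17 + 12 + 3 + 1 + 15 − 6 = 58; the blank must be 58 − 58 = 0.
Column 4 has 0 + 5 + 13 + 17 + 15 − 4 + 5 = 51; the blank must be 58 − 51 = 7.
Row 6 has 4 + 1 + 15 + 7 + 14 − 1 + 11 = 51; the blank must be 58 − 51 = 7.

y = 0, k = 7, m = 7, b = 45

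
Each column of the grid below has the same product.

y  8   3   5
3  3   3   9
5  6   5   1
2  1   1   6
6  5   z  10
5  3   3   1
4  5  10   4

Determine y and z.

y = 3, z = 8

Columns 2 and 4 each multiply to 10800, so every column has product 10800.
Column 1: 3×5×2×6×5×4 = 3600, so the missing entry is 10800 ÷ 3600 = 3.
Column 3: 3×3×5×1×3×10 = 1350, so the missing entry is 10800 ÷ 1350 = 8.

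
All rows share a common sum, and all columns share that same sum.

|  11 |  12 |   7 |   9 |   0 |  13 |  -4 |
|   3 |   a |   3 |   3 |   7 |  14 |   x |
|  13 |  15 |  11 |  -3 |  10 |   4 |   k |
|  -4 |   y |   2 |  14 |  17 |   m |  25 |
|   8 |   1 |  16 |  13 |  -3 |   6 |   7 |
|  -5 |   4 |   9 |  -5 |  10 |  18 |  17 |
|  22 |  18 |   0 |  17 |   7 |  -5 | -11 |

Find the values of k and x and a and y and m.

k = -2, x = 16, a = 2, y = -4, m = -2

Rows 1 and 5 both sum to 48, so that's the common total.
Row 3 has 13 + 15 + 11 − 3 + 10 + 4 = 50; the blank must be 48 − 50 = -2.
Column 7 has -4 − 2 + 25 + 7 + 17 − 11 = 32; the blank must be 48 − 32 = 16.
Row 2 has 3 + 3 + 3 + 7 + 14 + 16 = 46; the blank must be 48 − 46 = 2.
Column 2 has 12 + 2 + 15 + 1 + 4 + 18 = 52; the blank must be 48 − 52 = -4.
Row 4 has -4 − 4 + 2 + 14 + 17 + 25 = 50; the blank must be 48 − 50 = -2.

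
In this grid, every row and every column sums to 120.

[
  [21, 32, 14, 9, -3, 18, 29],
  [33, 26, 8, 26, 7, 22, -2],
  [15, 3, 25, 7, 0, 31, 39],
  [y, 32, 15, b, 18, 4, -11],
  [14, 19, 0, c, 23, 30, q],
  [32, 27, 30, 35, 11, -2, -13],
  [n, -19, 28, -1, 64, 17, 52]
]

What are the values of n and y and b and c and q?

n = -21, y = 26, b = 36, c = 8, q = 26

Column 7 has 29 − 2 + 39 − 11 − 13 + 52 = 94; the blank must be 120 − 94 = 26.
Row 5 has 14 + 19 + 0 + 23 + 30 + 26 = 112; the blank must be 120 − 112 = 8.
Column 4 has 9 + 26 + 7 + 8 + 35 − 1 = 84; the blank must be 120 − 84 = 36.
Row 4 has 32 + 15 + 36 + 18 + 4 − 11 = 94; the blank must be 120 − 94 = 26.
Row 7 has -19 + 28 − 1 + 64 + 17 + 52 = 141; the blank must be 120 − 141 = -21.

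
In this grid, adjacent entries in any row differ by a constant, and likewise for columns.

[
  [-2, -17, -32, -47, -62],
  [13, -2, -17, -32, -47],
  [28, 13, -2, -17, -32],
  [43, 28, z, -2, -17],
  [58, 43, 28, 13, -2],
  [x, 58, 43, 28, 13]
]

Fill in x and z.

x = 73, z = 13

Along each row the entries change by -15 per step; down each column they change by 15.
Row 6: from 58 at column 2, stepping by -15 to column 1 gives 73.
Row 4: from 43 at column 1, stepping by -15 to column 3 gives 13.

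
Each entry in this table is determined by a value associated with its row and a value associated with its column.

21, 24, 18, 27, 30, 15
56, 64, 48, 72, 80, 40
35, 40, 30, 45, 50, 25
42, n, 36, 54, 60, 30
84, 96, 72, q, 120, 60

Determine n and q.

Each row is a constant multiple of every other row — this is a multiplication table with the headers hidden.
Row 4 is 36/18 = 2/1 times row 1, so its entry in column 2 is 24 × 2/1 = 48.
Row 5 is 72/18 = 4/1 times row 1, so its entry in column 4 is 27 × 4/1 = 108.

n = 48, q = 108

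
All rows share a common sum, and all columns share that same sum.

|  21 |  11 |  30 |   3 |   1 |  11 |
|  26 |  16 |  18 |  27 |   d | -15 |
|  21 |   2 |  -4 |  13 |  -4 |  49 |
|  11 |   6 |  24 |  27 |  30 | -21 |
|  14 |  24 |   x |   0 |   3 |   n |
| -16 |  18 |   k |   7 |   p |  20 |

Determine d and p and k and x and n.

Rows 1 and 3 both sum to 77, so that's the common total.
Row 2: 26 + 16 + 18 + 27 − 15 = 72, so its missing entry is 77 − 72 = 5.
Column 5: 1 + 5 − 4 + 30 + 3 = 35, so its missing entry is 77 − 35 = 42.
Column 6: 11 − 15 + 49 − 21 + 20 = 44, so its missing entry is 77 − 44 = 33.
Row 5: 14 + 24 + 0 + 3 + 33 = 74, so its missing entry is 77 − 74 = 3.
Row 6: -16 + 18 + 7 + 42 + 20 = 71, so its missing entry is 77 − 71 = 6.

d = 5, p = 42, k = 6, x = 3, n = 33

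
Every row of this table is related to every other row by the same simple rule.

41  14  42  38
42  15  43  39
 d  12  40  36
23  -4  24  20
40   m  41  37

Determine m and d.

The difference between any two rows is the same in every column — this is an addition table with the headers hidden.
Row 5 minus row 1 is 41 − 42 = -1, so its entry in column 2 is 14 + (-1) = 13.
Row 3 minus row 1 is 40 − 42 = -2, so its entry in column 1 is 41 + (-2) = 39.

m = 13, d = 39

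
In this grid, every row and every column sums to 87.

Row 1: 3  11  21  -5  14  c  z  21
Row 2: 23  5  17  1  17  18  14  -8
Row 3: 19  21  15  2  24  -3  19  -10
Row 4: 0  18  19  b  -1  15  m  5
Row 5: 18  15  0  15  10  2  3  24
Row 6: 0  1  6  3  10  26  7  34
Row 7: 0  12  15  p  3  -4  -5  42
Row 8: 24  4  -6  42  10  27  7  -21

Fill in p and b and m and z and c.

p = 24, b = 5, m = 26, z = 16, c = 6

Column 6 has 18 − 3 + 15 + 2 + 26 − 4 + 27 = 81; the blank must be 87 − 81 = 6.
Row 1 has 3 + 11 + 21 − 5 + 14 + 6 + 21 = 71; the blank must be 87 − 71 = 16.
Column 7 has 16 + 14 + 19 + 3 + 7 − 5 + 7 = 61; the blank must be 87 − 61 = 26.
Row 4 has 0 + 18 + 19 − 1 + 15 + 26 + 5 = 82; the blank must be 87 − 82 = 5.
Row 7 has 0 + 12 + 15 + 3 − 4 − 5 + 42 = 63; the blank must be 87 − 63 = 24.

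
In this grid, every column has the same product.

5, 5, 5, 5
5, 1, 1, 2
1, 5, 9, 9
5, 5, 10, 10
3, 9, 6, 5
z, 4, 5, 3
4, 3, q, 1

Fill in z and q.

Columns 2 and 4 each multiply to 13500, so every column has product 13500.
Column 1: 5×5×1×5×3×4 = 1500, so the missing entry is 13500 ÷ 1500 = 9.
Column 3: 5×1×9×10×6×5 = 13500, so the missing entry is 13500 ÷ 13500 = 1.

z = 9, q = 1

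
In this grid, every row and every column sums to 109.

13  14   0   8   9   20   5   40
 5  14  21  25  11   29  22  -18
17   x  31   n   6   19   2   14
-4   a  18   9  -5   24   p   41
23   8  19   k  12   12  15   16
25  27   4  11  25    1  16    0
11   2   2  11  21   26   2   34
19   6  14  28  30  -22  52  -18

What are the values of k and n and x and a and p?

The known cells in row 5 total 105, leaving 109 − 105 = 4 for the blank.
The known cells in column 4 total 96, leaving 109 − 96 = 13 for the blank.
The known cells in row 3 total 102, leaving 109 − 102 = 7 for the blank.
The known cells in column 2 total 78, leaving 109 − 78 = 31 for the blank.
The known cells in row 4 total 114, leaving 109 − 114 = -5 for the blank.

k = 4, n = 13, x = 7, a = 31, p = -5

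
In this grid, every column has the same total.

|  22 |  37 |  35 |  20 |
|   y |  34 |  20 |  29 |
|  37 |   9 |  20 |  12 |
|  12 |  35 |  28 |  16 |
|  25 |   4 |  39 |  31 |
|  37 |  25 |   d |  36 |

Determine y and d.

y = 11, d = 2

Columns 2 and 4 both add up to 144, so every column sums to 144.
Column 1: 22 + 37 + 12 + 25 + 37 = 133, so the missing entry is 144 − 133 = 11.
Column 3: 35 + 20 + 20 + 28 + 39 = 142, so the missing entry is 144 − 142 = 2.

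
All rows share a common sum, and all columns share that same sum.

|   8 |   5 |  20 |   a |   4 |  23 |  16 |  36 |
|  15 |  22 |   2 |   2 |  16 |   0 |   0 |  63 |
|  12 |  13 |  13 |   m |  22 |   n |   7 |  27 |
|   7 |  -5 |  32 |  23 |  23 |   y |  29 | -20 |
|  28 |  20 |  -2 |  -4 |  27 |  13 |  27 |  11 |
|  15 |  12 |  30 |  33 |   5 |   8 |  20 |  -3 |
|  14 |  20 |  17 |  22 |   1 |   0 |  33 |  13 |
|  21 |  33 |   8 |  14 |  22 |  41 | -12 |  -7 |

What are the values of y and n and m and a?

y = 31, n = 4, m = 22, a = 8

Rows 2 and 5 both sum to 120, so that's the common total.
Row 4: 7 − 5 + 32 + 23 + 23 + 29 − 20 = 89, so its missing entry is 120 − 89 = 31.
Column 6: 23 + 0 + 31 + 13 + 8 + 0 + 41 = 116, so its missing entry is 120 − 116 = 4.
Row 3: 12 + 13 + 13 + 22 + 4 + 7 + 27 = 98, so its missing entry is 120 − 98 = 22.
Row 1: 8 + 5 + 20 + 4 + 23 + 16 + 36 = 112, so its missing entry is 120 − 112 = 8.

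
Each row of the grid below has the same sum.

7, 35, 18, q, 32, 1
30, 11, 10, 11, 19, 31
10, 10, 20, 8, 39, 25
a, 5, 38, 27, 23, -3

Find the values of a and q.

Row 2 sums to 112 and so does row 3; that's the common total.
In row 4 the known cells total 90, leaving 112 − 90 = 22.
In row 1 the known cells total 93, leaving 112 − 93 = 19.

a = 22, q = 19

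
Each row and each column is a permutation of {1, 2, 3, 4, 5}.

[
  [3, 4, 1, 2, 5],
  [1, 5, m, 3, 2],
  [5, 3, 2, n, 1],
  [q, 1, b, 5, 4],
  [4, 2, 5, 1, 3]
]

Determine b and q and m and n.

At (row 3, col 4): row 3 already has {1, 2, 3, 5}, so the value is 4.
For row 2, column 3: row 2 already has {1, 2, 3, 5}; that leaves 4.
Cell (4,3): column 3 already has {1, 2, 4, 5} → 3.
For row 4, column 1: row 4 already has {1, 3, 4, 5}; that leaves 2.

b = 3, q = 2, m = 4, n = 4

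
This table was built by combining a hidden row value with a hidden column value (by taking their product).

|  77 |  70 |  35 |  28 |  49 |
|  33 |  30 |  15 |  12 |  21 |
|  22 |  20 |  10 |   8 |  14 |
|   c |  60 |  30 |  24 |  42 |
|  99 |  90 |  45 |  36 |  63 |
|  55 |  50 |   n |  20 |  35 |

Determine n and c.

Each row is a constant multiple of every other row — this is a multiplication table with the headers hidden.
Row 6 is 20/28 = 5/7 times row 1, so its entry in column 3 is 35 × 5/7 = 25.
Row 4 is 24/28 = 6/7 times row 1, so its entry in column 1 is 77 × 6/7 = 66.

n = 25, c = 66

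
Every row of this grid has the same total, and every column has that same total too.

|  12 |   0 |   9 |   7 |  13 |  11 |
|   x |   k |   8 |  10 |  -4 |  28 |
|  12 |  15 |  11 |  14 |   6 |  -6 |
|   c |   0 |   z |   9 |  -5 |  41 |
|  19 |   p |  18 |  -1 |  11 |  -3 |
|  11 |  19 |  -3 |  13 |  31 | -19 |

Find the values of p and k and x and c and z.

p = 8, k = 10, x = 0, c = -2, z = 9

Rows 1 and 3 both sum to 52, so that's the common total.
Column 3 has 9 + 8 + 11 + 18 − 3 = 43; the blank must be 52 − 43 = 9.
Row 4 has 0 + 9 + 9 − 5 + 41 = 54; the blank must be 52 − 54 = -2.
Column 1 has 12 + 12 − 2 + 19 + 11 = 52; the blank must be 52 − 52 = 0.
Row 2 has 0 + 8 + 10 − 4 + 28 = 42; the blank must be 52 − 42 = 10.
Row 5 has 19 + 18 − 1 + 11 − 3 = 44; the blank must be 52 − 44 = 8.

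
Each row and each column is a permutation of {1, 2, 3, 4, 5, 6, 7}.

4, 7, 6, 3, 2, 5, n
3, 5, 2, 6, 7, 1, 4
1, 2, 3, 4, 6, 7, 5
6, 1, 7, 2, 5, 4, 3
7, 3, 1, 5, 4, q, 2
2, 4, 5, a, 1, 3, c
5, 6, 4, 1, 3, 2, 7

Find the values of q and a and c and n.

q = 6, a = 7, c = 6, n = 1

At (row 6, col 4): column 4 already has {1, 2, 3, 4, 5, 6}, so the value is 7.
For row 5, column 6: row 5 already has {1, 2, 3, 4, 5, 7}; that leaves 6.
At (row 6, col 7): row 6 already has {1, 2, 3, 4, 5, 7}, so the value is 6.
Cell (1,7): row 1 already has {2, 3, 4, 5, 6, 7} → 1.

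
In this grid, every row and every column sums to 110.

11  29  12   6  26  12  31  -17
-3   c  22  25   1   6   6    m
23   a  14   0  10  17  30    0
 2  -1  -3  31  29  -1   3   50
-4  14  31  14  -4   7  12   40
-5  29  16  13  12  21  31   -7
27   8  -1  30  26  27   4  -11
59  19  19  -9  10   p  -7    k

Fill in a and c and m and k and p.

Row 3 has 23 + 14 + 0 + 10 + 17 + 30 + 0 = 94; the blank must be 110 − 94 = 16.
Column 2 has 29 + 16 − 1 + 14 + 29 + 8 + 19 = 114; the blank must be 110 − 114 = -4.
Row 2 has -3 − 4 + 22 + 25 + 1 + 6 + 6 = 53; the blank must be 110 − 53 = 57.
Column 8 has -17 + 57 + 0 + 50 + 40 − 7 − 11 = 112; the blank must be 110 − 112 = -2.
Row 8 has 59 + 19 + 19 − 9 + 10 − 7 − 2 = 89; the blank must be 110 − 89 = 21.

a = 16, c = -4, m = 57, k = -2, p = 21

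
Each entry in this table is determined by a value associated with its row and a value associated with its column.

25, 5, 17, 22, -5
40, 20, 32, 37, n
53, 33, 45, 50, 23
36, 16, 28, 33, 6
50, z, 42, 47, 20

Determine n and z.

n = 10, z = 30

The difference between any two rows is the same in every column — this is an addition table with the headers hidden.
Row 2 minus row 1 is 37 − 22 = 15, so its entry in column 5 is -5 + 15 = 10.
Row 5 minus row 1 is 47 − 22 = 25, so its entry in column 2 is 5 + 25 = 30.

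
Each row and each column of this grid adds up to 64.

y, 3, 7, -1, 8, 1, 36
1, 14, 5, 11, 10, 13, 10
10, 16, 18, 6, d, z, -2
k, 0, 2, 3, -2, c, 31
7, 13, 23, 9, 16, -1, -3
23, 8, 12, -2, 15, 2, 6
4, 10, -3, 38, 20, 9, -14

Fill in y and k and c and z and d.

Column 5 has 8 + 10 − 2 + 16 + 15 + 20 = 67; the blank must be 64 − 67 = -3.
Row 1 has 3 + 7 − 1 + 8 + 1 + 36 = 54; the blank must be 64 − 54 = 10.
Column 1 has 10 + 1 + 10 + 7 + 23 + 4 = 55; the blank must be 64 − 55 = 9.
Row 3 has 10 + 16 + 18 + 6 − 3 − 2 = 45; the blank must be 64 − 45 = 19.
Row 4 has 9 + 0 + 2 + 3 − 2 + 31 = 43; the blank must be 64 − 43 = 21.

y = 10, k = 9, c = 21, z = 19, d = -3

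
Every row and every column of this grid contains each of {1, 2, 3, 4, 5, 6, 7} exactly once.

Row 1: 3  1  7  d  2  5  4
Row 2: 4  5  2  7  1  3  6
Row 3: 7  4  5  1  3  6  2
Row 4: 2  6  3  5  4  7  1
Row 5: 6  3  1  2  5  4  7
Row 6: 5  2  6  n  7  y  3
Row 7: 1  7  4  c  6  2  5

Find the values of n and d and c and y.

n = 4, d = 6, c = 3, y = 1

For row 7, column 4: row 7 already has {1, 2, 4, 5, 6, 7}; that leaves 3.
At (row 6, col 6): column 6 already has {2, 3, 4, 5, 6, 7}, so the value is 1.
At (row 6, col 4): row 6 already has {1, 2, 3, 5, 6, 7}, so the value is 4.
For row 1, column 4: row 1 already has {1, 2, 3, 4, 5, 7}; that leaves 6.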